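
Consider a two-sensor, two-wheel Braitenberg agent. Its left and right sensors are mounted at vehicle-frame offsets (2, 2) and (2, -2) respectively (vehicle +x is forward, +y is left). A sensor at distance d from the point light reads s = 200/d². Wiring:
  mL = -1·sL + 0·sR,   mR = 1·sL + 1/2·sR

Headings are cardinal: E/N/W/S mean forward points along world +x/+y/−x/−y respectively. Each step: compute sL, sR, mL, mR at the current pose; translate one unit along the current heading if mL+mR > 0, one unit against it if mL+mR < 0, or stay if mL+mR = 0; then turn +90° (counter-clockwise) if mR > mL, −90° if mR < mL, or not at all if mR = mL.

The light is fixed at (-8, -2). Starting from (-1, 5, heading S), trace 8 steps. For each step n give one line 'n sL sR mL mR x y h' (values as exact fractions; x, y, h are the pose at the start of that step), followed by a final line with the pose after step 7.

0 100/53 4 -100/53 206/53 -1 5 S
1 40/29 200/97 -40/29 6780/2813 -1 4 E
2 2 50/41 -2 107/41 0 4 N
3 200/61 200/117 -200/61 29500/7137 0 5 W
4 100/53 4 -100/53 206/53 -1 5 S
5 40/29 200/97 -40/29 6780/2813 -1 4 E
6 2 50/41 -2 107/41 0 4 N
7 200/61 200/117 -200/61 29500/7137 0 5 W
final -1 5 S

n=0: pose=(-1,5,S); sL=100/53, sR=4; mL=-100/53, mR=206/53; mL+mR=2 → advance +1; mR−mL=306/53 → turn +1·90°
n=1: pose=(-1,4,E); sL=40/29, sR=200/97; mL=-40/29, mR=6780/2813; mL+mR=100/97 → advance +1; mR−mL=10660/2813 → turn +1·90°
n=2: pose=(0,4,N); sL=2, sR=50/41; mL=-2, mR=107/41; mL+mR=25/41 → advance +1; mR−mL=189/41 → turn +1·90°
n=3: pose=(0,5,W); sL=200/61, sR=200/117; mL=-200/61, mR=29500/7137; mL+mR=100/117 → advance +1; mR−mL=52900/7137 → turn +1·90°
n=4: pose=(-1,5,S); sL=100/53, sR=4; mL=-100/53, mR=206/53; mL+mR=2 → advance +1; mR−mL=306/53 → turn +1·90°
n=5: pose=(-1,4,E); sL=40/29, sR=200/97; mL=-40/29, mR=6780/2813; mL+mR=100/97 → advance +1; mR−mL=10660/2813 → turn +1·90°
n=6: pose=(0,4,N); sL=2, sR=50/41; mL=-2, mR=107/41; mL+mR=25/41 → advance +1; mR−mL=189/41 → turn +1·90°
n=7: pose=(0,5,W); sL=200/61, sR=200/117; mL=-200/61, mR=29500/7137; mL+mR=100/117 → advance +1; mR−mL=52900/7137 → turn +1·90°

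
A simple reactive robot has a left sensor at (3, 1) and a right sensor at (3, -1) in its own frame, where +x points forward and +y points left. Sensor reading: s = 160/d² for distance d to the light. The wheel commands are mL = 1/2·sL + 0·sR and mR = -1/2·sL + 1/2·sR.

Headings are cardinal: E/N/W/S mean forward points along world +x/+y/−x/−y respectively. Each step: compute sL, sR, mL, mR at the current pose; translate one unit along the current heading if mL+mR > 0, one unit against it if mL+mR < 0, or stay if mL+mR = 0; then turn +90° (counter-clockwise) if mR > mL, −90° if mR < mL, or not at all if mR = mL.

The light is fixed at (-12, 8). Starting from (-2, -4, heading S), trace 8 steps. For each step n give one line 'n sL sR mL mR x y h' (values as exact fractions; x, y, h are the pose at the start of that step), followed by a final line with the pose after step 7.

n=0: pose=(-2,-4,S); sL=80/173, sR=80/153; mL=40/173, mR=800/26469; mL+mR=40/153 → advance +1; mR−mL=-5320/26469 → turn -1·90°
n=1: pose=(-2,-5,W); sL=32/49, sR=160/193; mL=16/49, mR=832/9457; mL+mR=80/193 → advance +1; mR−mL=-2256/9457 → turn -1·90°
n=2: pose=(-3,-5,N); sL=40/41, sR=4/5; mL=20/41, mR=-18/205; mL+mR=2/5 → advance +1; mR−mL=-118/205 → turn -1·90°
n=3: pose=(-3,-4,E); sL=32/53, sR=160/313; mL=16/53, mR=-768/16589; mL+mR=80/313 → advance +1; mR−mL=-5776/16589 → turn -1·90°
n=4: pose=(-2,-4,S); sL=80/173, sR=80/153; mL=40/173, mR=800/26469; mL+mR=40/153 → advance +1; mR−mL=-5320/26469 → turn -1·90°
n=5: pose=(-2,-5,W); sL=32/49, sR=160/193; mL=16/49, mR=832/9457; mL+mR=80/193 → advance +1; mR−mL=-2256/9457 → turn -1·90°
n=6: pose=(-3,-5,N); sL=40/41, sR=4/5; mL=20/41, mR=-18/205; mL+mR=2/5 → advance +1; mR−mL=-118/205 → turn -1·90°
n=7: pose=(-3,-4,E); sL=32/53, sR=160/313; mL=16/53, mR=-768/16589; mL+mR=80/313 → advance +1; mR−mL=-5776/16589 → turn -1·90°

0 80/173 80/153 40/173 800/26469 -2 -4 S
1 32/49 160/193 16/49 832/9457 -2 -5 W
2 40/41 4/5 20/41 -18/205 -3 -5 N
3 32/53 160/313 16/53 -768/16589 -3 -4 E
4 80/173 80/153 40/173 800/26469 -2 -4 S
5 32/49 160/193 16/49 832/9457 -2 -5 W
6 40/41 4/5 20/41 -18/205 -3 -5 N
7 32/53 160/313 16/53 -768/16589 -3 -4 E
final -2 -4 S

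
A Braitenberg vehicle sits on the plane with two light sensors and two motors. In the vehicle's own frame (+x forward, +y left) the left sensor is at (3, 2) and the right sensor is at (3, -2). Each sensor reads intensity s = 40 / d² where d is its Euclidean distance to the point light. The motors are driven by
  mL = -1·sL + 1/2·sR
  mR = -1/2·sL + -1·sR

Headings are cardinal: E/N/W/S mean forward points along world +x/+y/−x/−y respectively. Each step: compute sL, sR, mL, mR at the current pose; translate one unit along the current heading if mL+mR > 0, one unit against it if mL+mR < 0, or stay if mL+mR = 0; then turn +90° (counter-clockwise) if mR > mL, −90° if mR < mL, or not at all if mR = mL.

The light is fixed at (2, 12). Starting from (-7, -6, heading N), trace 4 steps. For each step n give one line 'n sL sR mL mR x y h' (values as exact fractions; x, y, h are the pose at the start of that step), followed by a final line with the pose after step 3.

n=0: pose=(-7,-6,N); sL=20/173, sR=20/137; mL=-1010/23701, mR=-4830/23701; mL+mR=-5840/23701 → advance -1; mR−mL=-3820/23701 → turn -1·90°
n=1: pose=(-7,-7,E); sL=8/65, sR=40/477; mL=-2516/31005, mR=-4508/31005; mL+mR=-7024/31005 → advance -1; mR−mL=-664/10335 → turn -1·90°
n=2: pose=(-8,-7,S); sL=10/137, sR=10/157; mL=-885/21509, mR=-2155/21509; mL+mR=-3040/21509 → advance -1; mR−mL=-1270/21509 → turn -1·90°
n=3: pose=(-8,-6,W); sL=40/569, sR=8/85; mL=-1124/48365, mR=-6252/48365; mL+mR=-7376/48365 → advance -1; mR−mL=-5128/48365 → turn -1·90°

0 20/173 20/137 -1010/23701 -4830/23701 -7 -6 N
1 8/65 40/477 -2516/31005 -4508/31005 -7 -7 E
2 10/137 10/157 -885/21509 -2155/21509 -8 -7 S
3 40/569 8/85 -1124/48365 -6252/48365 -8 -6 W
final -7 -6 N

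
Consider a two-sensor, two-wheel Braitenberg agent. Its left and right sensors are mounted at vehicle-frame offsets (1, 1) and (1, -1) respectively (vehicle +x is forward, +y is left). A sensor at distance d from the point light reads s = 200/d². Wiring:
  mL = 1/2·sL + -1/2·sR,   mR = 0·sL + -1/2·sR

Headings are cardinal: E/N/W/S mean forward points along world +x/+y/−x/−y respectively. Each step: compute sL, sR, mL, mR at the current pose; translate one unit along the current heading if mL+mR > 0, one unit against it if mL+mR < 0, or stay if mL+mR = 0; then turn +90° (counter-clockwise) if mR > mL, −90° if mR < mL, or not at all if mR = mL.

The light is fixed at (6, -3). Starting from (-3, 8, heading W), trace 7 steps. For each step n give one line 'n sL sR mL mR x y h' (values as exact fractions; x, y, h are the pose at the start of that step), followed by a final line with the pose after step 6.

n=0: pose=(-3,8,W); sL=1, sR=50/61; mL=11/122, mR=-25/61; mL+mR=-39/122 → advance -1; mR−mL=-1/2 → turn -1·90°
n=1: pose=(-2,8,N); sL=8/9, sR=200/193; mL=-128/1737, mR=-100/193; mL+mR=-1028/1737 → advance -1; mR−mL=-4/9 → turn -1·90°
n=2: pose=(-2,7,E); sL=20/17, sR=20/13; mL=-40/221, mR=-10/13; mL+mR=-210/221 → advance -1; mR−mL=-10/17 → turn -1·90°
n=3: pose=(-3,7,S); sL=40/29, sR=200/181; mL=720/5249, mR=-100/181; mL+mR=-2180/5249 → advance -1; mR−mL=-20/29 → turn -1·90°
n=4: pose=(-3,8,W); sL=1, sR=50/61; mL=11/122, mR=-25/61; mL+mR=-39/122 → advance -1; mR−mL=-1/2 → turn -1·90°
n=5: pose=(-2,8,N); sL=8/9, sR=200/193; mL=-128/1737, mR=-100/193; mL+mR=-1028/1737 → advance -1; mR−mL=-4/9 → turn -1·90°
n=6: pose=(-2,7,E); sL=20/17, sR=20/13; mL=-40/221, mR=-10/13; mL+mR=-210/221 → advance -1; mR−mL=-10/17 → turn -1·90°

0 1 50/61 11/122 -25/61 -3 8 W
1 8/9 200/193 -128/1737 -100/193 -2 8 N
2 20/17 20/13 -40/221 -10/13 -2 7 E
3 40/29 200/181 720/5249 -100/181 -3 7 S
4 1 50/61 11/122 -25/61 -3 8 W
5 8/9 200/193 -128/1737 -100/193 -2 8 N
6 20/17 20/13 -40/221 -10/13 -2 7 E
final -3 7 S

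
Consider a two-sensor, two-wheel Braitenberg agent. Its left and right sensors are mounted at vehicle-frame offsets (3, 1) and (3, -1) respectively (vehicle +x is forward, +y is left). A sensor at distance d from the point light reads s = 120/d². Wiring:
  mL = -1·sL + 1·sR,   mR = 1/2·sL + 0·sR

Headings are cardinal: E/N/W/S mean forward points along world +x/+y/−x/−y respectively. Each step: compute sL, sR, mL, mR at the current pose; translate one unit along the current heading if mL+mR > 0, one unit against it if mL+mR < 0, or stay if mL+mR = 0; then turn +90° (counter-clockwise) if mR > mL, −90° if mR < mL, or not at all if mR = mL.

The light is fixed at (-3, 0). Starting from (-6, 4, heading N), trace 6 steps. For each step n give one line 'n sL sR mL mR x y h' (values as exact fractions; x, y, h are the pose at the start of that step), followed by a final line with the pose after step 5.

n=0: pose=(-6,4,N); sL=24/13, sR=120/53; mL=288/689, mR=12/13; mL+mR=924/689 → advance +1; mR−mL=348/689 → turn +1·90°
n=1: pose=(-6,5,W); sL=30/13, sR=5/3; mL=-25/39, mR=15/13; mL+mR=20/39 → advance +1; mR−mL=70/39 → turn +1·90°
n=2: pose=(-7,5,S); sL=120/13, sR=120/29; mL=-1920/377, mR=60/13; mL+mR=-180/377 → advance -1; mR−mL=3660/377 → turn +1·90°
n=3: pose=(-7,6,E); sL=12/5, sR=60/13; mL=144/65, mR=6/5; mL+mR=222/65 → advance +1; mR−mL=-66/65 → turn -1·90°
n=4: pose=(-6,6,S); sL=120/13, sR=24/5; mL=-288/65, mR=60/13; mL+mR=12/65 → advance +1; mR−mL=588/65 → turn +1·90°
n=5: pose=(-6,5,E); sL=10/3, sR=15/2; mL=25/6, mR=5/3; mL+mR=35/6 → advance +1; mR−mL=-5/2 → turn -1·90°

0 24/13 120/53 288/689 12/13 -6 4 N
1 30/13 5/3 -25/39 15/13 -6 5 W
2 120/13 120/29 -1920/377 60/13 -7 5 S
3 12/5 60/13 144/65 6/5 -7 6 E
4 120/13 24/5 -288/65 60/13 -6 6 S
5 10/3 15/2 25/6 5/3 -6 5 E
final -5 5 S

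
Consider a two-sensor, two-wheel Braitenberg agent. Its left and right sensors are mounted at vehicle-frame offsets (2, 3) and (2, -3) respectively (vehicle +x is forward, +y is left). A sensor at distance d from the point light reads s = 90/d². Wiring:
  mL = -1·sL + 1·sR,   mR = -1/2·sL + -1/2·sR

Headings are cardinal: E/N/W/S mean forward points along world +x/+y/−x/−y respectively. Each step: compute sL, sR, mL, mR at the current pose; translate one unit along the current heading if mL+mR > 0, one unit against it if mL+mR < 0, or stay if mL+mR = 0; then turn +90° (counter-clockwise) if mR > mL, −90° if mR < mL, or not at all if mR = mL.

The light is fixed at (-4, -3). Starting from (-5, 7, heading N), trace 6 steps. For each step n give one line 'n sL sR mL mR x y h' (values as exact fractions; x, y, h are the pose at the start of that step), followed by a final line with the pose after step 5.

0 9/16 45/74 27/592 -693/1184 -5 7 N
1 18/29 90/37 1944/1073 -1638/1073 -5 6 E
2 45/29 45/29 0 -45/29 -4 6 S
3 90/53 90/173 -10800/9169 -10170/9169 -4 7 W
4 9/8 45/34 27/136 -333/272 -3 7 S
5 18/13 90/197 -2376/2561 -2358/2561 -3 8 W
final -2 8 S

n=0: pose=(-5,7,N); sL=9/16, sR=45/74; mL=27/592, mR=-693/1184; mL+mR=-639/1184 → advance -1; mR−mL=-747/1184 → turn -1·90°
n=1: pose=(-5,6,E); sL=18/29, sR=90/37; mL=1944/1073, mR=-1638/1073; mL+mR=306/1073 → advance +1; mR−mL=-3582/1073 → turn -1·90°
n=2: pose=(-4,6,S); sL=45/29, sR=45/29; mL=0, mR=-45/29; mL+mR=-45/29 → advance -1; mR−mL=-45/29 → turn -1·90°
n=3: pose=(-4,7,W); sL=90/53, sR=90/173; mL=-10800/9169, mR=-10170/9169; mL+mR=-20970/9169 → advance -1; mR−mL=630/9169 → turn +1·90°
n=4: pose=(-3,7,S); sL=9/8, sR=45/34; mL=27/136, mR=-333/272; mL+mR=-279/272 → advance -1; mR−mL=-387/272 → turn -1·90°
n=5: pose=(-3,8,W); sL=18/13, sR=90/197; mL=-2376/2561, mR=-2358/2561; mL+mR=-4734/2561 → advance -1; mR−mL=18/2561 → turn +1·90°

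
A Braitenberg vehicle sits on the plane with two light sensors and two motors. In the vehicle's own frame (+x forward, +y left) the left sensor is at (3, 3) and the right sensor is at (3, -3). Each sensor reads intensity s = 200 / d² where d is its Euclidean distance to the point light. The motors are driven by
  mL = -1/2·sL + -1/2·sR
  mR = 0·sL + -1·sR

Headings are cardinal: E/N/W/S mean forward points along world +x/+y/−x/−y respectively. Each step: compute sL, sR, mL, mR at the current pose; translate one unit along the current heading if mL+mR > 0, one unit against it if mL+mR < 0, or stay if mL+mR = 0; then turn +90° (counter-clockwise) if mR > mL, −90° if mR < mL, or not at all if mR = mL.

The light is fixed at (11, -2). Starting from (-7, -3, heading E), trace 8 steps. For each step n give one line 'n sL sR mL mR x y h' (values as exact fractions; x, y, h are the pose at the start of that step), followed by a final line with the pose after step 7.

0 200/229 200/241 -47000/55189 -200/241 -7 -3 E
1 25/61 10/13 -935/1586 -10/13 -8 -3 N
2 200/257 200/281 -53800/72217 -200/281 -8 -4 E
3 20/53 20/29 -820/1537 -20/29 -9 -4 N
4 200/289 8/13 -2456/3757 -8/13 -9 -5 E
5 25/72 50/81 -625/1296 -50/81 -10 -5 N
6 8/13 200/373 -2792/4849 -200/373 -10 -6 E
7 100/313 100/181 -24700/56653 -100/181 -11 -6 N
final -11 -7 E

n=0: pose=(-7,-3,E); sL=200/229, sR=200/241; mL=-47000/55189, mR=-200/241; mL+mR=-92800/55189 → advance -1; mR−mL=1200/55189 → turn +1·90°
n=1: pose=(-8,-3,N); sL=25/61, sR=10/13; mL=-935/1586, mR=-10/13; mL+mR=-2155/1586 → advance -1; mR−mL=-285/1586 → turn -1·90°
n=2: pose=(-8,-4,E); sL=200/257, sR=200/281; mL=-53800/72217, mR=-200/281; mL+mR=-105200/72217 → advance -1; mR−mL=2400/72217 → turn +1·90°
n=3: pose=(-9,-4,N); sL=20/53, sR=20/29; mL=-820/1537, mR=-20/29; mL+mR=-1880/1537 → advance -1; mR−mL=-240/1537 → turn -1·90°
n=4: pose=(-9,-5,E); sL=200/289, sR=8/13; mL=-2456/3757, mR=-8/13; mL+mR=-4768/3757 → advance -1; mR−mL=144/3757 → turn +1·90°
n=5: pose=(-10,-5,N); sL=25/72, sR=50/81; mL=-625/1296, mR=-50/81; mL+mR=-475/432 → advance -1; mR−mL=-175/1296 → turn -1·90°
n=6: pose=(-10,-6,E); sL=8/13, sR=200/373; mL=-2792/4849, mR=-200/373; mL+mR=-5392/4849 → advance -1; mR−mL=192/4849 → turn +1·90°
n=7: pose=(-11,-6,N); sL=100/313, sR=100/181; mL=-24700/56653, mR=-100/181; mL+mR=-56000/56653 → advance -1; mR−mL=-6600/56653 → turn -1·90°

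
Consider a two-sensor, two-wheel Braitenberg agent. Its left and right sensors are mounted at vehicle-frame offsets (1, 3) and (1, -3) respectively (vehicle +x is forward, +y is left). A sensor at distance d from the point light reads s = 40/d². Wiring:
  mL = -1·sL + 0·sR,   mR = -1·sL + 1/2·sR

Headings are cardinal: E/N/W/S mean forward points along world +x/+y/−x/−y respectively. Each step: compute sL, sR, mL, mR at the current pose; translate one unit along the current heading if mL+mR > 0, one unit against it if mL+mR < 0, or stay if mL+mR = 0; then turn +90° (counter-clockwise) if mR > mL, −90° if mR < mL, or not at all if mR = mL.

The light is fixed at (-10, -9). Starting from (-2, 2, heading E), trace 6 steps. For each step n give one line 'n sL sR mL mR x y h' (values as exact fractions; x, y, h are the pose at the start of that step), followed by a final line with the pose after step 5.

n=0: pose=(-2,2,E); sL=40/277, sR=8/29; mL=-40/277, mR=-52/8033; mL+mR=-1212/8033 → advance -1; mR−mL=4/29 → turn +1·90°
n=1: pose=(-3,2,N); sL=1/4, sR=10/61; mL=-1/4, mR=-41/244; mL+mR=-51/122 → advance -1; mR−mL=5/61 → turn +1·90°
n=2: pose=(-3,1,W); sL=8/17, sR=8/41; mL=-8/17, mR=-260/697; mL+mR=-588/697 → advance -1; mR−mL=4/41 → turn +1·90°
n=3: pose=(-2,1,S); sL=20/101, sR=20/53; mL=-20/101, mR=-50/5353; mL+mR=-1110/5353 → advance -1; mR−mL=10/53 → turn +1·90°
n=4: pose=(-2,2,E); sL=40/277, sR=8/29; mL=-40/277, mR=-52/8033; mL+mR=-1212/8033 → advance -1; mR−mL=4/29 → turn +1·90°
n=5: pose=(-3,2,N); sL=1/4, sR=10/61; mL=-1/4, mR=-41/244; mL+mR=-51/122 → advance -1; mR−mL=5/61 → turn +1·90°

0 40/277 8/29 -40/277 -52/8033 -2 2 E
1 1/4 10/61 -1/4 -41/244 -3 2 N
2 8/17 8/41 -8/17 -260/697 -3 1 W
3 20/101 20/53 -20/101 -50/5353 -2 1 S
4 40/277 8/29 -40/277 -52/8033 -2 2 E
5 1/4 10/61 -1/4 -41/244 -3 2 N
final -3 1 W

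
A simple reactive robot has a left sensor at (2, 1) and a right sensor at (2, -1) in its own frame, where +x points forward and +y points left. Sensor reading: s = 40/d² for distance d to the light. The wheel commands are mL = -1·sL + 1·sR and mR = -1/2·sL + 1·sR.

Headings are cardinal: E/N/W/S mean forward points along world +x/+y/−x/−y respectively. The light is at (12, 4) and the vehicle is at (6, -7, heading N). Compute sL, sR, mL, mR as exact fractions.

4/13 20/53 48/689 154/689

left sensor world pos  = (5, -5); dL² = 130
right sensor world pos = (7, -5); dR² = 106
sL = 40/130 = 4/13
sR = 40/106 = 20/53
mL = -1·sL + 1·sR = 48/689
mR = -1/2·sL + 1·sR = 154/689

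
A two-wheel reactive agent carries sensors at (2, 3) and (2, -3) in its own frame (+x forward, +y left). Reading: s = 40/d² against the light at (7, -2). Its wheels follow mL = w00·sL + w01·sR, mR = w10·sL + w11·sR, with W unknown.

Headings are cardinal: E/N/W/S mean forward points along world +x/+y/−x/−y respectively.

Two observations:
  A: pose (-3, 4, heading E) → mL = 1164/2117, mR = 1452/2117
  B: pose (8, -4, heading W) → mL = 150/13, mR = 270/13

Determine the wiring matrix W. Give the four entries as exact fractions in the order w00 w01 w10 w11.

obs A: pose=(-3,4,E) → sL=8/29, sR=40/73, mL=1164/2117, mR=1452/2117
obs B: pose=(8,-4,W) → sL=20/13, sR=20, mL=150/13, mR=270/13
sensor matrix S = [[8/29, 40/73], [20/13, 20]]; det S = 128640/27521
solve [mL_A; mL_B] = S·[w00; w01] and [mR_A; mR_B] = S·[w10; w11]:
  w00 = 1, w01 = 1/2, w10 = 1/2, w11 = 1

1 1/2 1/2 1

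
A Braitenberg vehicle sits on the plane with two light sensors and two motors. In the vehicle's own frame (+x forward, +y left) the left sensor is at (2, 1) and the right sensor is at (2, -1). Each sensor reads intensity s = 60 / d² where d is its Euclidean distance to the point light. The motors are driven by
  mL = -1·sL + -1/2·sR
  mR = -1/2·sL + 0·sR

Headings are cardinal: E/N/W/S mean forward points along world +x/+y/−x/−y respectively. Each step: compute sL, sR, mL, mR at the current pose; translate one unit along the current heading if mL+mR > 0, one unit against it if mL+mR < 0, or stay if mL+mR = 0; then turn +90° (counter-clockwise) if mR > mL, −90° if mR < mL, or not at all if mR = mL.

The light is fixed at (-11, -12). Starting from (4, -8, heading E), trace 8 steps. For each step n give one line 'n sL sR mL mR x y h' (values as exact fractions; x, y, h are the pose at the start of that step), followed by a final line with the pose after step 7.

0 30/157 30/149 -6825/23393 -15/157 4 -8 E
1 12/41 20/87 -1454/3567 -6/41 3 -8 N
2 15/37 3/8 -351/592 -15/74 3 -9 W
3 60/257 60/197 -19530/50629 -30/257 4 -9 S
4 30/157 30/149 -6825/23393 -15/157 4 -8 E
5 12/41 20/87 -1454/3567 -6/41 3 -8 N
6 15/37 3/8 -351/592 -15/74 3 -9 W
7 60/257 60/197 -19530/50629 -30/257 4 -9 S
final 4 -8 E

n=0: pose=(4,-8,E); sL=30/157, sR=30/149; mL=-6825/23393, mR=-15/157; mL+mR=-9060/23393 → advance -1; mR−mL=4590/23393 → turn +1·90°
n=1: pose=(3,-8,N); sL=12/41, sR=20/87; mL=-1454/3567, mR=-6/41; mL+mR=-1976/3567 → advance -1; mR−mL=932/3567 → turn +1·90°
n=2: pose=(3,-9,W); sL=15/37, sR=3/8; mL=-351/592, mR=-15/74; mL+mR=-471/592 → advance -1; mR−mL=231/592 → turn +1·90°
n=3: pose=(4,-9,S); sL=60/257, sR=60/197; mL=-19530/50629, mR=-30/257; mL+mR=-25440/50629 → advance -1; mR−mL=13620/50629 → turn +1·90°
n=4: pose=(4,-8,E); sL=30/157, sR=30/149; mL=-6825/23393, mR=-15/157; mL+mR=-9060/23393 → advance -1; mR−mL=4590/23393 → turn +1·90°
n=5: pose=(3,-8,N); sL=12/41, sR=20/87; mL=-1454/3567, mR=-6/41; mL+mR=-1976/3567 → advance -1; mR−mL=932/3567 → turn +1·90°
n=6: pose=(3,-9,W); sL=15/37, sR=3/8; mL=-351/592, mR=-15/74; mL+mR=-471/592 → advance -1; mR−mL=231/592 → turn +1·90°
n=7: pose=(4,-9,S); sL=60/257, sR=60/197; mL=-19530/50629, mR=-30/257; mL+mR=-25440/50629 → advance -1; mR−mL=13620/50629 → turn +1·90°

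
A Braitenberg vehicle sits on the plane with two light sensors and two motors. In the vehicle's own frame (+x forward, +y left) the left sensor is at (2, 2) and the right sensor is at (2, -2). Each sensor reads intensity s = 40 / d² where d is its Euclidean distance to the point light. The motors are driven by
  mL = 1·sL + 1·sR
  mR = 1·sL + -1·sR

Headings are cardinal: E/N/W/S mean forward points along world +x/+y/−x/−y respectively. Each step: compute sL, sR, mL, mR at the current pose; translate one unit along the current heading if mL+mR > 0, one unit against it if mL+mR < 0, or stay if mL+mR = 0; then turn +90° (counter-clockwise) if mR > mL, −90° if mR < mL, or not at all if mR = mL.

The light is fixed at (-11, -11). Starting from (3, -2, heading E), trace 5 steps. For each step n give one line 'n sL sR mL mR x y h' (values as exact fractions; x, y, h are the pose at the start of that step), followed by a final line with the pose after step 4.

n=0: pose=(3,-2,E); sL=40/377, sR=8/61; mL=5456/22997, mR=-576/22997; mL+mR=80/377 → advance +1; mR−mL=-16/61 → turn -1·90°
n=1: pose=(4,-2,S); sL=20/169, sR=20/109; mL=5560/18421, mR=-1200/18421; mL+mR=40/169 → advance +1; mR−mL=-40/109 → turn -1·90°
n=2: pose=(4,-3,W); sL=8/41, sR=40/269; mL=3792/11029, mR=512/11029; mL+mR=16/41 → advance +1; mR−mL=-80/269 → turn -1·90°
n=3: pose=(3,-3,N); sL=10/61, sR=10/89; mL=1500/5429, mR=280/5429; mL+mR=20/61 → advance +1; mR−mL=-20/89 → turn -1·90°
n=4: pose=(3,-2,E); sL=40/377, sR=8/61; mL=5456/22997, mR=-576/22997; mL+mR=80/377 → advance +1; mR−mL=-16/61 → turn -1·90°

0 40/377 8/61 5456/22997 -576/22997 3 -2 E
1 20/169 20/109 5560/18421 -1200/18421 4 -2 S
2 8/41 40/269 3792/11029 512/11029 4 -3 W
3 10/61 10/89 1500/5429 280/5429 3 -3 N
4 40/377 8/61 5456/22997 -576/22997 3 -2 E
final 4 -2 S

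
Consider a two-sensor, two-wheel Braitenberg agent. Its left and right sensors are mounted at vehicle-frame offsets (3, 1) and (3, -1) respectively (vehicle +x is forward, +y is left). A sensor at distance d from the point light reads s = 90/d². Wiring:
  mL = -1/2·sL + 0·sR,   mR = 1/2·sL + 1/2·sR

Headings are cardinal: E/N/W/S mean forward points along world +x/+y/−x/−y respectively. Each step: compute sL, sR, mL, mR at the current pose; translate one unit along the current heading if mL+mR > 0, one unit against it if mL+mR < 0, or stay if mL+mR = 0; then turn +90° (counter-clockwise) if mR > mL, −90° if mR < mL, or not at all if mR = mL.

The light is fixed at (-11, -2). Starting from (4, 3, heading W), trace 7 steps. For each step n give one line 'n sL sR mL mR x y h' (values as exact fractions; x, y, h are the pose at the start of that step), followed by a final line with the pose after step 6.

0 9/16 1/2 -9/32 17/32 4 3 W
1 90/229 90/173 -45/229 18090/39617 3 3 S
2 45/157 45/149 -45/314 6885/23393 3 2 E
3 18/49 18/61 -9/49 990/2989 4 2 N
4 9/16 1/2 -9/32 17/32 4 3 W
5 90/229 90/173 -45/229 18090/39617 3 3 S
6 45/157 45/149 -45/314 6885/23393 3 2 E
final 4 2 N

n=0: pose=(4,3,W); sL=9/16, sR=1/2; mL=-9/32, mR=17/32; mL+mR=1/4 → advance +1; mR−mL=13/16 → turn +1·90°
n=1: pose=(3,3,S); sL=90/229, sR=90/173; mL=-45/229, mR=18090/39617; mL+mR=45/173 → advance +1; mR−mL=25875/39617 → turn +1·90°
n=2: pose=(3,2,E); sL=45/157, sR=45/149; mL=-45/314, mR=6885/23393; mL+mR=45/298 → advance +1; mR−mL=20475/46786 → turn +1·90°
n=3: pose=(4,2,N); sL=18/49, sR=18/61; mL=-9/49, mR=990/2989; mL+mR=9/61 → advance +1; mR−mL=1539/2989 → turn +1·90°
n=4: pose=(4,3,W); sL=9/16, sR=1/2; mL=-9/32, mR=17/32; mL+mR=1/4 → advance +1; mR−mL=13/16 → turn +1·90°
n=5: pose=(3,3,S); sL=90/229, sR=90/173; mL=-45/229, mR=18090/39617; mL+mR=45/173 → advance +1; mR−mL=25875/39617 → turn +1·90°
n=6: pose=(3,2,E); sL=45/157, sR=45/149; mL=-45/314, mR=6885/23393; mL+mR=45/298 → advance +1; mR−mL=20475/46786 → turn +1·90°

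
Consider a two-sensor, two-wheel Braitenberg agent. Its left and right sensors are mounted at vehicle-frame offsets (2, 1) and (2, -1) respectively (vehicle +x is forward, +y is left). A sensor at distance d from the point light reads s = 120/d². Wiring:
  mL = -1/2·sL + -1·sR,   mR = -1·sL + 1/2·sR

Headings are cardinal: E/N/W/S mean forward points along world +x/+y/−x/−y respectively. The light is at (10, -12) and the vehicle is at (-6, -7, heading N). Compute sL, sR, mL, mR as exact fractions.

60/169 60/137 -14250/23153 -3150/23153

left sensor world pos  = (-7, -5); dL² = 338
right sensor world pos = (-5, -5); dR² = 274
sL = 120/338 = 60/169
sR = 120/274 = 60/137
mL = -1/2·sL + -1·sR = -14250/23153
mR = -1·sL + 1/2·sR = -3150/23153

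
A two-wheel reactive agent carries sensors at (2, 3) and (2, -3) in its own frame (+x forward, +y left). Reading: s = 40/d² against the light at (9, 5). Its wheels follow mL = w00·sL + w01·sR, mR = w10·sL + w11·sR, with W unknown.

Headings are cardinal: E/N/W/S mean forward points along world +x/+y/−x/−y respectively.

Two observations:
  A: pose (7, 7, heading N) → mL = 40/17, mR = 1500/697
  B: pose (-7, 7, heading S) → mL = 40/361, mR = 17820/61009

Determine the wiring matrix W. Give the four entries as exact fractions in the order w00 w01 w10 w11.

0 1 1 1/2

obs A: pose=(7,7,N) → sL=40/41, sR=40/17, mL=40/17, mR=1500/697
obs B: pose=(-7,7,S) → sL=40/169, sR=40/361, mL=40/361, mR=17820/61009
sensor matrix S = [[40/41, 40/17], [40/169, 40/361]]; det S = -19084800/42523273
solve [mL_A; mL_B] = S·[w00; w01] and [mR_A; mR_B] = S·[w10; w11]:
  w00 = 0, w01 = 1, w10 = 1, w11 = 1/2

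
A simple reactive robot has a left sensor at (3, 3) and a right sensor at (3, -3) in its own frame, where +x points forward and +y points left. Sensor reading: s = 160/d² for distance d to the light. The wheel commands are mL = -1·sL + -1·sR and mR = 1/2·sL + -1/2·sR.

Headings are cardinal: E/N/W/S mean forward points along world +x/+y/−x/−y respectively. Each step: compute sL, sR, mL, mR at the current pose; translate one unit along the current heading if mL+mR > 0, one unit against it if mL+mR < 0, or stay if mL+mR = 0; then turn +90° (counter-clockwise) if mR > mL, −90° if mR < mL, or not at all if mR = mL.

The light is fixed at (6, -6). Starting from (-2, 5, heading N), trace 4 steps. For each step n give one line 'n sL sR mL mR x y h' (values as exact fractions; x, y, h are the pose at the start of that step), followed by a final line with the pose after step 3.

n=0: pose=(-2,5,N); sL=160/317, sR=160/221; mL=-86080/70057, mR=-7680/70057; mL+mR=-93760/70057 → advance -1; mR−mL=78400/70057 → turn +1·90°
n=1: pose=(-2,4,W); sL=16/17, sR=16/29; mL=-736/493, mR=96/493; mL+mR=-640/493 → advance -1; mR−mL=832/493 → turn +1·90°
n=2: pose=(-1,4,S); sL=32/13, sR=160/149; mL=-6848/1937, mR=1344/1937; mL+mR=-5504/1937 → advance -1; mR−mL=8192/1937 → turn +1·90°
n=3: pose=(-1,5,E); sL=40/53, sR=2; mL=-146/53, mR=-33/53; mL+mR=-179/53 → advance -1; mR−mL=113/53 → turn +1·90°

0 160/317 160/221 -86080/70057 -7680/70057 -2 5 N
1 16/17 16/29 -736/493 96/493 -2 4 W
2 32/13 160/149 -6848/1937 1344/1937 -1 4 S
3 40/53 2 -146/53 -33/53 -1 5 E
final -2 5 N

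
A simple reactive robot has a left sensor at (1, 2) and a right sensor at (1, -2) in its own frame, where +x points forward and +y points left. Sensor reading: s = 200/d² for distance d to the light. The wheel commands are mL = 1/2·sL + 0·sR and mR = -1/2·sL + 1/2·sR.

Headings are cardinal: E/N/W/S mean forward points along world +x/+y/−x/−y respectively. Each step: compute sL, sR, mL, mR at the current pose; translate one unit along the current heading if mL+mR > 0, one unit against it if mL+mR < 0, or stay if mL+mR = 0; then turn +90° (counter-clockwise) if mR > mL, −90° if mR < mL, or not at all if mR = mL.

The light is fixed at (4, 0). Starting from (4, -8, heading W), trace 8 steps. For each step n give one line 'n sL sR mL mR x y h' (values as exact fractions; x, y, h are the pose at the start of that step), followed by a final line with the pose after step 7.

n=0: pose=(4,-8,W); sL=200/101, sR=200/37; mL=100/101, mR=6400/3737; mL+mR=100/37 → advance +1; mR−mL=2700/3737 → turn +1·90°
n=1: pose=(3,-8,S); sL=100/41, sR=20/9; mL=50/41, mR=-40/369; mL+mR=10/9 → advance +1; mR−mL=-490/369 → turn -1·90°
n=2: pose=(3,-9,W); sL=8/5, sR=200/53; mL=4/5, mR=288/265; mL+mR=100/53 → advance +1; mR−mL=76/265 → turn +1·90°
n=3: pose=(2,-9,S); sL=2, sR=50/29; mL=1, mR=-4/29; mL+mR=25/29 → advance +1; mR−mL=-33/29 → turn -1·90°
n=4: pose=(2,-10,W); sL=200/153, sR=200/73; mL=100/153, mR=8000/11169; mL+mR=100/73 → advance +1; mR−mL=700/11169 → turn +1·90°
n=5: pose=(1,-10,S); sL=100/61, sR=100/73; mL=50/61, mR=-600/4453; mL+mR=50/73 → advance +1; mR−mL=-4250/4453 → turn -1·90°
n=6: pose=(1,-11,W); sL=40/37, sR=200/97; mL=20/37, mR=1760/3589; mL+mR=100/97 → advance +1; mR−mL=-180/3589 → turn -1·90°
n=7: pose=(0,-11,N); sL=25/17, sR=25/13; mL=25/34, mR=50/221; mL+mR=25/26 → advance +1; mR−mL=-225/442 → turn -1·90°

0 200/101 200/37 100/101 6400/3737 4 -8 W
1 100/41 20/9 50/41 -40/369 3 -8 S
2 8/5 200/53 4/5 288/265 3 -9 W
3 2 50/29 1 -4/29 2 -9 S
4 200/153 200/73 100/153 8000/11169 2 -10 W
5 100/61 100/73 50/61 -600/4453 1 -10 S
6 40/37 200/97 20/37 1760/3589 1 -11 W
7 25/17 25/13 25/34 50/221 0 -11 N
final 0 -10 E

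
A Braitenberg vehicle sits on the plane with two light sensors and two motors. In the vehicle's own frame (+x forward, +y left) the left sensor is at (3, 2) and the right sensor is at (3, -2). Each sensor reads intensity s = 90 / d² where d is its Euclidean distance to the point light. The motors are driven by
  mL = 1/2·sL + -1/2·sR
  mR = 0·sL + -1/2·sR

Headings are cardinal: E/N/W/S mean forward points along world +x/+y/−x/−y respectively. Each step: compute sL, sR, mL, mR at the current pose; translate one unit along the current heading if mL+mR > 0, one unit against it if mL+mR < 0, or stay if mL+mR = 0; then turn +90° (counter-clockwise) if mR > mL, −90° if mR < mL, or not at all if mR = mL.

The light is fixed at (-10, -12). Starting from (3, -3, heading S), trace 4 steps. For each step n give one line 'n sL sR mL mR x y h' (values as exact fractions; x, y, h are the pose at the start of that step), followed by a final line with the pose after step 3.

0 10/29 90/157 -520/4553 -45/157 3 -3 S
1 45/82 45/122 225/2501 -45/244 3 -2 W
2 90/313 18/85 1008/26605 -9/85 4 -2 N
3 9/41 45/169 -162/6929 -45/338 4 -3 E
final 3 -3 S

n=0: pose=(3,-3,S); sL=10/29, sR=90/157; mL=-520/4553, mR=-45/157; mL+mR=-1825/4553 → advance -1; mR−mL=-5/29 → turn -1·90°
n=1: pose=(3,-2,W); sL=45/82, sR=45/122; mL=225/2501, mR=-45/244; mL+mR=-945/10004 → advance -1; mR−mL=-45/164 → turn -1·90°
n=2: pose=(4,-2,N); sL=90/313, sR=18/85; mL=1008/26605, mR=-9/85; mL+mR=-1809/26605 → advance -1; mR−mL=-45/313 → turn -1·90°
n=3: pose=(4,-3,E); sL=9/41, sR=45/169; mL=-162/6929, mR=-45/338; mL+mR=-2169/13858 → advance -1; mR−mL=-9/82 → turn -1·90°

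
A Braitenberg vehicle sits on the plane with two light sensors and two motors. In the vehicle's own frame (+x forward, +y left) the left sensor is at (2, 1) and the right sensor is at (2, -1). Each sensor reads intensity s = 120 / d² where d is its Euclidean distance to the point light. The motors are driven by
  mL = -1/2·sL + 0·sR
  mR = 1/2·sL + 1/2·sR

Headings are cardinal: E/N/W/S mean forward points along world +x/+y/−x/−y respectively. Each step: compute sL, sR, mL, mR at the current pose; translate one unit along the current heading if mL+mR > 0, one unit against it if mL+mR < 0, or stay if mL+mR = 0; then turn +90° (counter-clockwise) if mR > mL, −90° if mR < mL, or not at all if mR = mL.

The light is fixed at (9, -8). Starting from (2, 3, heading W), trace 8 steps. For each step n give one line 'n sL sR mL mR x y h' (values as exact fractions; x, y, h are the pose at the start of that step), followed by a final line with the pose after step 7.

0 120/181 8/15 -60/181 1624/2715 2 3 W
1 12/13 20/27 -6/13 292/351 1 3 S
2 120/157 40/39 -60/157 5480/6123 1 2 E
3 15/26 2/3 -15/52 97/156 2 2 N
4 120/181 8/15 -60/181 1624/2715 2 3 W
5 12/13 20/27 -6/13 292/351 1 3 S
6 120/157 40/39 -60/157 5480/6123 1 2 E
7 15/26 2/3 -15/52 97/156 2 2 N
final 2 3 W

n=0: pose=(2,3,W); sL=120/181, sR=8/15; mL=-60/181, mR=1624/2715; mL+mR=4/15 → advance +1; mR−mL=2524/2715 → turn +1·90°
n=1: pose=(1,3,S); sL=12/13, sR=20/27; mL=-6/13, mR=292/351; mL+mR=10/27 → advance +1; mR−mL=454/351 → turn +1·90°
n=2: pose=(1,2,E); sL=120/157, sR=40/39; mL=-60/157, mR=5480/6123; mL+mR=20/39 → advance +1; mR−mL=7820/6123 → turn +1·90°
n=3: pose=(2,2,N); sL=15/26, sR=2/3; mL=-15/52, mR=97/156; mL+mR=1/3 → advance +1; mR−mL=71/78 → turn +1·90°
n=4: pose=(2,3,W); sL=120/181, sR=8/15; mL=-60/181, mR=1624/2715; mL+mR=4/15 → advance +1; mR−mL=2524/2715 → turn +1·90°
n=5: pose=(1,3,S); sL=12/13, sR=20/27; mL=-6/13, mR=292/351; mL+mR=10/27 → advance +1; mR−mL=454/351 → turn +1·90°
n=6: pose=(1,2,E); sL=120/157, sR=40/39; mL=-60/157, mR=5480/6123; mL+mR=20/39 → advance +1; mR−mL=7820/6123 → turn +1·90°
n=7: pose=(2,2,N); sL=15/26, sR=2/3; mL=-15/52, mR=97/156; mL+mR=1/3 → advance +1; mR−mL=71/78 → turn +1·90°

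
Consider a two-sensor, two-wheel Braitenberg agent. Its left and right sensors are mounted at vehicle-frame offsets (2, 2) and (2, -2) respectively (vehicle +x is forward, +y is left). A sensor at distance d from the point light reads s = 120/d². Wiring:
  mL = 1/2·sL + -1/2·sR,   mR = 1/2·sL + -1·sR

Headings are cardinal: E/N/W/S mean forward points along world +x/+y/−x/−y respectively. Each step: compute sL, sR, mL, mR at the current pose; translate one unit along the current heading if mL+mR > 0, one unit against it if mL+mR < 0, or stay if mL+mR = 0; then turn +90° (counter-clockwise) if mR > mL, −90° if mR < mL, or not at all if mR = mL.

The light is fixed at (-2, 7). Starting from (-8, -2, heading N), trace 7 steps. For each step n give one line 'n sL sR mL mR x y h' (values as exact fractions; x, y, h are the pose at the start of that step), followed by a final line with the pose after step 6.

0 120/113 24/13 -576/1469 -1932/1469 -8 -2 N
1 3/2 3/4 3/8 0 -8 -3 E
2 40/51 120/193 800/9843 -2260/9843 -7 -3 S
3 12/17 60/49 -216/833 -726/833 -7 -2 W
4 24/17 120/53 -384/901 -1404/901 -6 -2 N
5 30/17 30/37 300/629 45/629 -6 -3 E
6 24/29 120/169 288/4901 -1452/4901 -5 -3 S
final -5 -2 W

n=0: pose=(-8,-2,N); sL=120/113, sR=24/13; mL=-576/1469, mR=-1932/1469; mL+mR=-2508/1469 → advance -1; mR−mL=-12/13 → turn -1·90°
n=1: pose=(-8,-3,E); sL=3/2, sR=3/4; mL=3/8, mR=0; mL+mR=3/8 → advance +1; mR−mL=-3/8 → turn -1·90°
n=2: pose=(-7,-3,S); sL=40/51, sR=120/193; mL=800/9843, mR=-2260/9843; mL+mR=-1460/9843 → advance -1; mR−mL=-60/193 → turn -1·90°
n=3: pose=(-7,-2,W); sL=12/17, sR=60/49; mL=-216/833, mR=-726/833; mL+mR=-942/833 → advance -1; mR−mL=-30/49 → turn -1·90°
n=4: pose=(-6,-2,N); sL=24/17, sR=120/53; mL=-384/901, mR=-1404/901; mL+mR=-1788/901 → advance -1; mR−mL=-60/53 → turn -1·90°
n=5: pose=(-6,-3,E); sL=30/17, sR=30/37; mL=300/629, mR=45/629; mL+mR=345/629 → advance +1; mR−mL=-15/37 → turn -1·90°
n=6: pose=(-5,-3,S); sL=24/29, sR=120/169; mL=288/4901, mR=-1452/4901; mL+mR=-1164/4901 → advance -1; mR−mL=-60/169 → turn -1·90°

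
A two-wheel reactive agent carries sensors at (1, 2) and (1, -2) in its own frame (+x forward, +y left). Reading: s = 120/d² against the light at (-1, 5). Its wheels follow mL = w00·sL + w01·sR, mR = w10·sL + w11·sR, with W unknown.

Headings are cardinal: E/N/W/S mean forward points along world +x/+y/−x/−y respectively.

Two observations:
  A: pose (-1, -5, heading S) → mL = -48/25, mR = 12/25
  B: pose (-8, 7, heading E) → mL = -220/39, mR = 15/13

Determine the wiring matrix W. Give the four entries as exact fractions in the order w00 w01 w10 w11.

-1 -1 1/2 0

obs A: pose=(-1,-5,S) → sL=24/25, sR=24/25, mL=-48/25, mR=12/25
obs B: pose=(-8,7,E) → sL=30/13, sR=10/3, mL=-220/39, mR=15/13
sensor matrix S = [[24/25, 24/25], [30/13, 10/3]]; det S = 64/65
solve [mL_A; mL_B] = S·[w00; w01] and [mR_A; mR_B] = S·[w10; w11]:
  w00 = -1, w01 = -1, w10 = 1/2, w11 = 0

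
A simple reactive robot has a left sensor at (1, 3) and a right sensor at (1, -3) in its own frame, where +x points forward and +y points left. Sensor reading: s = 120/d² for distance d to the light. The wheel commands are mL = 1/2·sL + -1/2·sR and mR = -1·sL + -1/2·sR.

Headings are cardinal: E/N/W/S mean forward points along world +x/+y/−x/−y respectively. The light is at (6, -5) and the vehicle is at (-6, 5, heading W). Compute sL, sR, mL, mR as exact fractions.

left sensor world pos  = (-7, 2); dL² = 218
right sensor world pos = (-7, 8); dR² = 338
sL = 120/218 = 60/109
sR = 120/338 = 60/169
mL = 1/2·sL + -1/2·sR = 1800/18421
mR = -1·sL + -1/2·sR = -13410/18421

60/109 60/169 1800/18421 -13410/18421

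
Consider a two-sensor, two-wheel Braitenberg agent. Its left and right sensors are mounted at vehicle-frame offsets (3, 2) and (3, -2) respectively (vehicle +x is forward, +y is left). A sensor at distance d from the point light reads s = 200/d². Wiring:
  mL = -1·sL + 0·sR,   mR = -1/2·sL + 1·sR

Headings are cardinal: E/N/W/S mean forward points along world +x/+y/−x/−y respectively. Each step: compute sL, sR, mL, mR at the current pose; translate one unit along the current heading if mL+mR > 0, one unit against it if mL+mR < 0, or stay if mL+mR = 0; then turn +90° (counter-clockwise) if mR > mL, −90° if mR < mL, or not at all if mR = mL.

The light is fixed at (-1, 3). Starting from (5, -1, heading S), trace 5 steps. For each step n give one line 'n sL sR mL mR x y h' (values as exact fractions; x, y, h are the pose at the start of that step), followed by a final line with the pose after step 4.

n=0: pose=(5,-1,S); sL=200/113, sR=40/13; mL=-200/113, mR=3220/1469; mL+mR=620/1469 → advance +1; mR−mL=5820/1469 → turn +1·90°
n=1: pose=(5,-2,E); sL=20/9, sR=20/13; mL=-20/9, mR=50/117; mL+mR=-70/39 → advance -1; mR−mL=310/117 → turn +1·90°
n=2: pose=(4,-2,N); sL=200/13, sR=200/53; mL=-200/13, mR=-2700/689; mL+mR=-13300/689 → advance -1; mR−mL=7900/689 → turn +1·90°
n=3: pose=(4,-3,W); sL=50/17, sR=10; mL=-50/17, mR=145/17; mL+mR=95/17 → advance +1; mR−mL=195/17 → turn +1·90°
n=4: pose=(3,-3,S); sL=200/117, sR=40/17; mL=-200/117, mR=2980/1989; mL+mR=-140/663 → advance -1; mR−mL=6380/1989 → turn +1·90°

0 200/113 40/13 -200/113 3220/1469 5 -1 S
1 20/9 20/13 -20/9 50/117 5 -2 E
2 200/13 200/53 -200/13 -2700/689 4 -2 N
3 50/17 10 -50/17 145/17 4 -3 W
4 200/117 40/17 -200/117 2980/1989 3 -3 S
final 3 -2 E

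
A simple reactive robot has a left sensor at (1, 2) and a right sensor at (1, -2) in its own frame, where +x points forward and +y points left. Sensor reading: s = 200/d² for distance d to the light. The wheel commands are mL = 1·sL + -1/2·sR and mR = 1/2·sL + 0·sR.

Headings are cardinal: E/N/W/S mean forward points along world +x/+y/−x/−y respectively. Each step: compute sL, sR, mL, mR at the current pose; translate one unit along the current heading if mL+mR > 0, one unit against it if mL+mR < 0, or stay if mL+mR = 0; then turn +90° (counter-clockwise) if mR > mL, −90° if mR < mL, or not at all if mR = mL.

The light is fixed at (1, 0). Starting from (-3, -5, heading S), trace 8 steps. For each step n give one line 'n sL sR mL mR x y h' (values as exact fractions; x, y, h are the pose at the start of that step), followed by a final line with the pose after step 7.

n=0: pose=(-3,-5,S); sL=5, sR=25/9; mL=65/18, mR=5/2; mL+mR=55/9 → advance +1; mR−mL=-10/9 → turn -1·90°
n=1: pose=(-3,-6,W); sL=200/89, sR=200/41; mL=-700/3649, mR=100/89; mL+mR=3400/3649 → advance +1; mR−mL=4800/3649 → turn +1·90°
n=2: pose=(-4,-6,S); sL=100/29, sR=100/49; mL=3450/1421, mR=50/29; mL+mR=5900/1421 → advance +1; mR−mL=-1000/1421 → turn -1·90°
n=3: pose=(-4,-7,W); sL=200/117, sR=200/61; mL=500/7137, mR=100/117; mL+mR=2200/2379 → advance +1; mR−mL=5600/7137 → turn +1·90°
n=4: pose=(-5,-7,S); sL=5/2, sR=25/16; mL=55/32, mR=5/4; mL+mR=95/32 → advance +1; mR−mL=-15/32 → turn -1·90°
n=5: pose=(-5,-8,W); sL=200/149, sR=40/17; mL=420/2533, mR=100/149; mL+mR=2120/2533 → advance +1; mR−mL=1280/2533 → turn +1·90°
n=6: pose=(-6,-8,S); sL=100/53, sR=100/81; mL=5450/4293, mR=50/53; mL+mR=9500/4293 → advance +1; mR−mL=-1400/4293 → turn -1·90°
n=7: pose=(-6,-9,W); sL=40/37, sR=200/113; mL=820/4181, mR=20/37; mL+mR=3080/4181 → advance +1; mR−mL=1440/4181 → turn +1·90°

0 5 25/9 65/18 5/2 -3 -5 S
1 200/89 200/41 -700/3649 100/89 -3 -6 W
2 100/29 100/49 3450/1421 50/29 -4 -6 S
3 200/117 200/61 500/7137 100/117 -4 -7 W
4 5/2 25/16 55/32 5/4 -5 -7 S
5 200/149 40/17 420/2533 100/149 -5 -8 W
6 100/53 100/81 5450/4293 50/53 -6 -8 S
7 40/37 200/113 820/4181 20/37 -6 -9 W
final -7 -9 S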